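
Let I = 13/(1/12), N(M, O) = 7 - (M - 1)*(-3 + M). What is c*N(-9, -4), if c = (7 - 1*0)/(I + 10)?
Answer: -791/166 ≈ -4.7651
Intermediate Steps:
N(M, O) = 7 - (-1 + M)*(-3 + M)
I = 156 (I = 13/(1/12) = 13*12 = 156)
c = 7/166 (c = (7 - 1*0)/(156 + 10) = (7 + 0)/166 = 7*(1/166) = 7/166 ≈ 0.042169)
c*N(-9, -4) = 7*(4 - 1*(-9)² + 4*(-9))/166 = 7*(4 - 1*81 - 36)/166 = 7*(4 - 81 - 36)/166 = (7/166)*(-113) = -791/166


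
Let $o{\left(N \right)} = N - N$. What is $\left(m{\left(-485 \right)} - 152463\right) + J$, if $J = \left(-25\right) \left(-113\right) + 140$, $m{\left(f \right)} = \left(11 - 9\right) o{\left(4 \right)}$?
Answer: $-149498$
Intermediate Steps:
$o{\left(N \right)} = 0$
$m{\left(f \right)} = 0$ ($m{\left(f \right)} = \left(11 - 9\right) 0 = 2 \cdot 0 = 0$)
$J = 2965$ ($J = 2825 + 140 = 2965$)
$\left(m{\left(-485 \right)} - 152463\right) + J = \left(0 - 152463\right) + 2965 = -152463 + 2965 = -149498$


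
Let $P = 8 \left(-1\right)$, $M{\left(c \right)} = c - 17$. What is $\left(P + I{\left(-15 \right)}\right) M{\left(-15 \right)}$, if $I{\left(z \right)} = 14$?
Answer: $-192$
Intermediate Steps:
$M{\left(c \right)} = -17 + c$
$P = -8$
$\left(P + I{\left(-15 \right)}\right) M{\left(-15 \right)} = \left(-8 + 14\right) \left(-17 - 15\right) = 6 \left(-32\right) = -192$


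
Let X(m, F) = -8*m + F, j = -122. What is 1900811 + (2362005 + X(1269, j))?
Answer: 4252542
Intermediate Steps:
X(m, F) = F - 8*m
1900811 + (2362005 + X(1269, j)) = 1900811 + (2362005 + (-122 - 8*1269)) = 1900811 + (2362005 + (-122 - 10152)) = 1900811 + (2362005 - 10274) = 1900811 + 2351731 = 4252542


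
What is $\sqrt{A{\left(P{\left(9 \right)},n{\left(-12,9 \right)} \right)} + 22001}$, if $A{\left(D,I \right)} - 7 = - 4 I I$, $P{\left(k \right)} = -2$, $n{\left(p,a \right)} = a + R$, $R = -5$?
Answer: $2 \sqrt{5486} \approx 148.14$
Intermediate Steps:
$n{\left(p,a \right)} = -5 + a$ ($n{\left(p,a \right)} = a - 5 = -5 + a$)
$A{\left(D,I \right)} = 7 - 4 I^{2}$ ($A{\left(D,I \right)} = 7 + - 4 I I = 7 - 4 I^{2}$)
$\sqrt{A{\left(P{\left(9 \right)},n{\left(-12,9 \right)} \right)} + 22001} = \sqrt{\left(7 - 4 \left(-5 + 9\right)^{2}\right) + 22001} = \sqrt{\left(7 - 4 \cdot 4^{2}\right) + 22001} = \sqrt{\left(7 - 64\right) + 22001} = \sqrt{-57 + 22001} = \sqrt{21944} = 2 \sqrt{5486}$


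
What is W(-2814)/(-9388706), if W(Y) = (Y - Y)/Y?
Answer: 0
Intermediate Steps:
W(Y) = 0 (W(Y) = 0/Y = 0)
W(-2814)/(-9388706) = 0/(-9388706) = 0*(-1/9388706) = 0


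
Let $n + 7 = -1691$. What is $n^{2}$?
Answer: $2883204$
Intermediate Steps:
$n = -1698$ ($n = -7 - 1691 = -1698$)
$n^{2} = \left(-1698\right)^{2} = 2883204$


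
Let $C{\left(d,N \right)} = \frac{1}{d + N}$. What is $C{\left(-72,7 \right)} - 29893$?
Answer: $- \frac{1943046}{65} \approx -29893.0$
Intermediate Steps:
$C{\left(d,N \right)} = \frac{1}{N + d}$
$C{\left(-72,7 \right)} - 29893 = \frac{1}{7 - 72} - 29893 = \frac{1}{-65} - 29893 = - \frac{1}{65} - 29893 = - \frac{1943046}{65}$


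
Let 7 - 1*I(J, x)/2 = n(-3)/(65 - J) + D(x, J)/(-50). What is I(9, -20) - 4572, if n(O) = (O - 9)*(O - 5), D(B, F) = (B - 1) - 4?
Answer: -31937/7 ≈ -4562.4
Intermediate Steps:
D(B, F) = -5 + B (D(B, F) = (-1 + B) - 4 = -5 + B)
n(O) = (-9 + O)*(-5 + O)
I(J, x) = 69/5 - 192/(65 - J) + x/25 (I(J, x) = 14 - 2*((45 + (-3)**2 - 14*(-3))/(65 - J) + (-5 + x)/(-50)) = 14 - 2*((45 + 9 + 42)/(65 - J) + (-5 + x)*(-1/50)) = 14 - 2*(96/(65 - J) + (1/10 - x/50)) = 14 - 2*(1/10 + 96/(65 - J) - x/50) = 14 + (-1/5 - 192/(65 - J) + x/25) = 69/5 - 192/(65 - J) + x/25)
I(9, -20) - 4572 = (-17625 - 65*(-20) + 345*9 + 9*(-20))/(25*(-65 + 9)) - 4572 = (1/25)*(-17625 + 1300 + 3105 - 180)/(-56) - 4572 = (1/25)*(-1/56)*(-13400) - 4572 = 67/7 - 4572 = -31937/7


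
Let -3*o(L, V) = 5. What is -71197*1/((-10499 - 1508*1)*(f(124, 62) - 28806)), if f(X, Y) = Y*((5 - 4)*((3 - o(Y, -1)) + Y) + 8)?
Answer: -213591/870867710 ≈ -0.00024526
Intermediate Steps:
o(L, V) = -5/3 (o(L, V) = -1/3*5 = -5/3)
f(X, Y) = Y*(38/3 + Y) (f(X, Y) = Y*((5 - 4)*((3 - 1*(-5/3)) + Y) + 8) = Y*(1*((3 + 5/3) + Y) + 8) = Y*(1*(14/3 + Y) + 8) = Y*((14/3 + Y) + 8) = Y*(38/3 + Y))
-71197*1/((-10499 - 1508*1)*(f(124, 62) - 28806)) = -71197*1/((-10499 - 1508*1)*((1/3)*62*(38 + 3*62) - 28806)) = -71197*1/((-10499 - 1508)*((1/3)*62*(38 + 186) - 28806)) = -71197*(-1/(12007*((1/3)*62*224 - 28806))) = -71197*(-1/(12007*(13888/3 - 28806))) = -71197/((-72530/3*(-12007))) = -71197/870867710/3 = -71197*3/870867710 = -213591/870867710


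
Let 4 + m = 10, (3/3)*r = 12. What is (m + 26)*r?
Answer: 384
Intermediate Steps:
r = 12
m = 6 (m = -4 + 10 = 6)
(m + 26)*r = (6 + 26)*12 = 32*12 = 384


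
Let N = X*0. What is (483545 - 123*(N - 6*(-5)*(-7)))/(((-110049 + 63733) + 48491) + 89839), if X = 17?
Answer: 509375/92014 ≈ 5.5358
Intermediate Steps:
N = 0 (N = 17*0 = 0)
(483545 - 123*(N - 6*(-5)*(-7)))/(((-110049 + 63733) + 48491) + 89839) = (483545 - 123*(0 - 6*(-5)*(-7)))/(((-110049 + 63733) + 48491) + 89839) = (483545 - 123*(0 + 30*(-7)))/((-46316 + 48491) + 89839) = (483545 - 123*(0 - 210))/(2175 + 89839) = (483545 - 123*(-210))/92014 = (483545 + 25830)*(1/92014) = 509375*(1/92014) = 509375/92014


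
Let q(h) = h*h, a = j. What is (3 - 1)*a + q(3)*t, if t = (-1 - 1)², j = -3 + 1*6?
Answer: 42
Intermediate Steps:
j = 3 (j = -3 + 6 = 3)
a = 3
q(h) = h²
t = 4 (t = (-2)² = 4)
(3 - 1)*a + q(3)*t = (3 - 1)*3 + 3²*4 = 2*3 + 9*4 = 6 + 36 = 42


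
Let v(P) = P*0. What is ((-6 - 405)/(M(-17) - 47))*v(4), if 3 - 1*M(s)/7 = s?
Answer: 0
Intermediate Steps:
M(s) = 21 - 7*s
v(P) = 0
((-6 - 405)/(M(-17) - 47))*v(4) = ((-6 - 405)/((21 - 7*(-17)) - 47))*0 = -411/((21 + 119) - 47)*0 = -411/(140 - 47)*0 = -411/93*0 = -411*1/93*0 = -137/31*0 = 0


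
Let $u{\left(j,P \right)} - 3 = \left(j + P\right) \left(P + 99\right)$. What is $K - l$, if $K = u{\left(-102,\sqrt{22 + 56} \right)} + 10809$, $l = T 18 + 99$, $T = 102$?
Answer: $-1143 - 3 \sqrt{78} \approx -1169.5$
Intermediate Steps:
$u{\left(j,P \right)} = 3 + \left(99 + P\right) \left(P + j\right)$ ($u{\left(j,P \right)} = 3 + \left(j + P\right) \left(P + 99\right) = 3 + \left(P + j\right) \left(99 + P\right) = 3 + \left(99 + P\right) \left(P + j\right)$)
$l = 1935$ ($l = 102 \cdot 18 + 99 = 1836 + 99 = 1935$)
$K = 792 - 3 \sqrt{78}$ ($K = \left(3 + \left(\sqrt{22 + 56}\right)^{2} + 99 \sqrt{22 + 56} + 99 \left(-102\right) + \sqrt{22 + 56} \left(-102\right)\right) + 10809 = \left(3 + \left(\sqrt{78}\right)^{2} + 99 \sqrt{78} - 10098 + \sqrt{78} \left(-102\right)\right) + 10809 = \left(3 + 78 + 99 \sqrt{78} - 10098 - 102 \sqrt{78}\right) + 10809 = \left(-10017 - 3 \sqrt{78}\right) + 10809 = 792 - 3 \sqrt{78} \approx 765.5$)
$K - l = \left(792 - 3 \sqrt{78}\right) - 1935 = -1143 - 3 \sqrt{78}$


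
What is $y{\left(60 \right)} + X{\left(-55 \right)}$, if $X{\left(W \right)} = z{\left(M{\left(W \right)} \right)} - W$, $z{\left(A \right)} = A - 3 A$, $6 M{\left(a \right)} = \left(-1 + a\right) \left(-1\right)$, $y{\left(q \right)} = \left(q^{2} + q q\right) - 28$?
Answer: $\frac{21625}{3} \approx 7208.3$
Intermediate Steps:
$y{\left(q \right)} = -28 + 2 q^{2}$ ($y{\left(q \right)} = \left(q^{2} + q^{2}\right) - 28 = 2 q^{2} - 28 = -28 + 2 q^{2}$)
$M{\left(a \right)} = \frac{1}{6} - \frac{a}{6}$ ($M{\left(a \right)} = \frac{\left(-1 + a\right) \left(-1\right)}{6} = \frac{1 - a}{6} = \frac{1}{6} - \frac{a}{6}$)
$z{\left(A \right)} = - 2 A$
$X{\left(W \right)} = - \frac{1}{3} - \frac{2 W}{3}$ ($X{\left(W \right)} = - 2 \left(\frac{1}{6} - \frac{W}{6}\right) - W = \left(- \frac{1}{3} + \frac{W}{3}\right) - W = - \frac{1}{3} - \frac{2 W}{3}$)
$y{\left(60 \right)} + X{\left(-55 \right)} = \left(-28 + 2 \cdot 60^{2}\right) - - \frac{109}{3} = \left(-28 + 2 \cdot 3600\right) + \left(- \frac{1}{3} + \frac{110}{3}\right) = \left(-28 + 7200\right) + \frac{109}{3} = 7172 + \frac{109}{3} = \frac{21625}{3}$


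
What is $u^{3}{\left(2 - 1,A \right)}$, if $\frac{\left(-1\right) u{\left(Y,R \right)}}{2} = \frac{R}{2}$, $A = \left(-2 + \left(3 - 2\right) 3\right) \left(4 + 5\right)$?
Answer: $-729$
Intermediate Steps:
$A = 9$ ($A = \left(-2 + 1 \cdot 3\right) 9 = \left(-2 + 3\right) 9 = 1 \cdot 9 = 9$)
$u{\left(Y,R \right)} = - R$ ($u{\left(Y,R \right)} = - 2 \frac{R}{2} = - R$)
$u^{3}{\left(2 - 1,A \right)} = \left(\left(-1\right) 9\right)^{3} = \left(-9\right)^{3} = -729$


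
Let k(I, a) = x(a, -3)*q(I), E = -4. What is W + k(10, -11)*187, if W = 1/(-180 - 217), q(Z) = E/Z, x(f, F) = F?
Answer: 445429/1985 ≈ 224.40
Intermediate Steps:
q(Z) = -4/Z
W = -1/397 (W = 1/(-397) = -1/397 ≈ -0.0025189)
k(I, a) = 12/I (k(I, a) = -(-12)/I = 12/I)
W + k(10, -11)*187 = -1/397 + (12/10)*187 = -1/397 + (12*(⅒))*187 = -1/397 + (6/5)*187 = -1/397 + 1122/5 = 445429/1985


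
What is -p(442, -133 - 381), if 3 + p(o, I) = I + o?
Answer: 75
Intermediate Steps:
p(o, I) = -3 + I + o (p(o, I) = -3 + (I + o) = -3 + I + o)
-p(442, -133 - 381) = -(-3 + (-133 - 381) + 442) = -(-3 - 514 + 442) = -1*(-75) = 75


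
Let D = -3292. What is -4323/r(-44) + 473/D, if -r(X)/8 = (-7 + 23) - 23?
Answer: -3564451/46088 ≈ -77.340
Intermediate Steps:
r(X) = 56 (r(X) = -8*((-7 + 23) - 23) = -8*(16 - 23) = -8*(-7) = 56)
-4323/r(-44) + 473/D = -4323/56 + 473/(-3292) = -4323*1/56 + 473*(-1/3292) = -4323/56 - 473/3292 = -3564451/46088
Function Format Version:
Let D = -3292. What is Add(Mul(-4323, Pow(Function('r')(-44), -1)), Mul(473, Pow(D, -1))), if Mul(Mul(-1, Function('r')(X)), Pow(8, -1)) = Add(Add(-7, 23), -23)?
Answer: Rational(-3564451, 46088) ≈ -77.340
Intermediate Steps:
Function('r')(X) = 56 (Function('r')(X) = Mul(-8, Add(Add(-7, 23), -23)) = Mul(-8, Add(16, -23)) = Mul(-8, -7) = 56)
Add(Mul(-4323, Pow(Function('r')(-44), -1)), Mul(473, Pow(D, -1))) = Add(Mul(-4323, Pow(56, -1)), Mul(473, Pow(-3292, -1))) = Add(Mul(-4323, Rational(1, 56)), Mul(473, Rational(-1, 3292))) = Add(Rational(-4323, 56), Rational(-473, 3292)) = Rational(-3564451, 46088)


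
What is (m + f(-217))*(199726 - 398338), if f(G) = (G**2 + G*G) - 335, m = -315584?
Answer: 44040423492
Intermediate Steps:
f(G) = -335 + 2*G**2 (f(G) = (G**2 + G**2) - 335 = 2*G**2 - 335 = -335 + 2*G**2)
(m + f(-217))*(199726 - 398338) = (-315584 + (-335 + 2*(-217)**2))*(199726 - 398338) = (-315584 + (-335 + 2*47089))*(-198612) = (-315584 + (-335 + 94178))*(-198612) = (-315584 + 93843)*(-198612) = -221741*(-198612) = 44040423492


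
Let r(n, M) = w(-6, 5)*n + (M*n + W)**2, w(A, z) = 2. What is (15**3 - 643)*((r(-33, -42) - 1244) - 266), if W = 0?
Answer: 5243855440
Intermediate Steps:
r(n, M) = 2*n + M**2*n**2 (r(n, M) = 2*n + (M*n + 0)**2 = 2*n + (M*n)**2 = 2*n + M**2*n**2)
(15**3 - 643)*((r(-33, -42) - 1244) - 266) = (15**3 - 643)*((-33*(2 - 33*(-42)**2) - 1244) - 266) = (3375 - 643)*((-33*(2 - 33*1764) - 1244) - 266) = 2732*((-33*(2 - 58212) - 1244) - 266) = 2732*((-33*(-58210) - 1244) - 266) = 2732*((1920930 - 1244) - 266) = 2732*(1919686 - 266) = 2732*1919420 = 5243855440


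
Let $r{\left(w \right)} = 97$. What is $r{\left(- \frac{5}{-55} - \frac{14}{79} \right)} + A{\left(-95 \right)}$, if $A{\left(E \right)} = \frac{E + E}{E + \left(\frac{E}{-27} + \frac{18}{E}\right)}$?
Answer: $\frac{11647771}{117568} \approx 99.073$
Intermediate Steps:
$A{\left(E \right)} = \frac{2 E}{\frac{18}{E} + \frac{26 E}{27}}$ ($A{\left(E \right)} = \frac{2 E}{E + \left(E \left(- \frac{1}{27}\right) + \frac{18}{E}\right)} = \frac{2 E}{E - \left(- \frac{18}{E} + \frac{E}{27}\right)} = \frac{2 E}{\frac{18}{E} + \frac{26 E}{27}}$)
$r{\left(- \frac{5}{-55} - \frac{14}{79} \right)} + A{\left(-95 \right)} = 97 + \frac{27 \left(-95\right)^{2}}{243 + 13 \left(-95\right)^{2}} = 97 + 27 \cdot 9025 \frac{1}{243 + 13 \cdot 9025} = 97 + 27 \cdot 9025 \frac{1}{243 + 117325} = 97 + 27 \cdot 9025 \cdot \frac{1}{117568} = 97 + \frac{243675}{117568} = \frac{11647771}{117568}$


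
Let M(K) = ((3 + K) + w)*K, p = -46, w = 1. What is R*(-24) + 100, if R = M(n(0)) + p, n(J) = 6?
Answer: -236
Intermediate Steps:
M(K) = K*(4 + K) (M(K) = ((3 + K) + 1)*K = (4 + K)*K = K*(4 + K))
R = 14 (R = 6*(4 + 6) - 46 = 6*10 - 46 = 60 - 46 = 14)
R*(-24) + 100 = 14*(-24) + 100 = -336 + 100 = -236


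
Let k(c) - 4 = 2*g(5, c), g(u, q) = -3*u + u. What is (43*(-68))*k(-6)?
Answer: 46784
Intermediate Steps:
g(u, q) = -2*u
k(c) = -16 (k(c) = 4 + 2*(-2*5) = 4 + 2*(-10) = 4 - 20 = -16)
(43*(-68))*k(-6) = (43*(-68))*(-16) = -2924*(-16) = 46784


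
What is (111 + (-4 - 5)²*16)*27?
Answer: 37989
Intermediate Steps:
(111 + (-4 - 5)²*16)*27 = (111 + (-9)²*16)*27 = (111 + 81*16)*27 = (111 + 1296)*27 = 1407*27 = 37989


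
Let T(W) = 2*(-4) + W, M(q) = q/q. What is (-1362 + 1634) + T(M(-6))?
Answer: 265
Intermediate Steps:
M(q) = 1
T(W) = -8 + W
(-1362 + 1634) + T(M(-6)) = (-1362 + 1634) + (-8 + 1) = 272 - 7 = 265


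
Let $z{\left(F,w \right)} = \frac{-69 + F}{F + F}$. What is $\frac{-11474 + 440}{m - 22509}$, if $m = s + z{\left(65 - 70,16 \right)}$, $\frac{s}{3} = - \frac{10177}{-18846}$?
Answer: $\frac{346577940}{706724371} \approx 0.4904$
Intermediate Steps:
$s = \frac{10177}{6282}$ ($s = 3 \left(- \frac{10177}{-18846}\right) = 3 \left(\left(-10177\right) \left(- \frac{1}{18846}\right)\right) = 3 \cdot \frac{10177}{18846} = \frac{10177}{6282} \approx 1.62$)
$z{\left(F,w \right)} = \frac{-69 + F}{2 F}$
$m = \frac{283319}{31410}$ ($m = \frac{10177}{6282} + \frac{-69 + \left(65 - 70\right)}{2 \left(65 - 70\right)} = \frac{10177}{6282} + \frac{-69 - 5}{2 \left(-5\right)} = \frac{10177}{6282} + \frac{1}{2} \left(- \frac{1}{5}\right) \left(-74\right) = \frac{10177}{6282} + \frac{37}{5} = \frac{283319}{31410} \approx 9.02$)
$\frac{-11474 + 440}{m - 22509} = \frac{-11474 + 440}{\frac{283319}{31410} - 22509} = - \frac{11034}{- \frac{706724371}{31410}} = \left(-11034\right) \left(- \frac{31410}{706724371}\right) = \frac{346577940}{706724371}$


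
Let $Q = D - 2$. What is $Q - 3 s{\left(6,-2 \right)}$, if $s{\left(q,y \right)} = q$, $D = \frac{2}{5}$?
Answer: $- \frac{98}{5} \approx -19.6$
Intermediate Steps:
$D = \frac{2}{5}$ ($D = 2 \cdot \frac{1}{5} = \frac{2}{5} \approx 0.4$)
$Q = - \frac{8}{5}$ ($Q = \frac{2}{5} - 2 = - \frac{8}{5} \approx -1.6$)
$Q - 3 s{\left(6,-2 \right)} = - \frac{8}{5} - 18 = - \frac{98}{5}$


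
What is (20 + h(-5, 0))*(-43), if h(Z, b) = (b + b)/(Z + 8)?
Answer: -860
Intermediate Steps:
h(Z, b) = 2*b/(8 + Z) (h(Z, b) = (2*b)/(8 + Z) = 2*b/(8 + Z))
(20 + h(-5, 0))*(-43) = (20 + 2*0/(8 - 5))*(-43) = (20 + 2*0/3)*(-43) = (20 + 2*0*(⅓))*(-43) = (20 + 0)*(-43) = 20*(-43) = -860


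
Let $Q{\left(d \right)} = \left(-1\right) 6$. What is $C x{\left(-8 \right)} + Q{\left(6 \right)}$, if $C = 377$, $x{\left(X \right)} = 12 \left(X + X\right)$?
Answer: $-72390$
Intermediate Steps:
$x{\left(X \right)} = 24 X$ ($x{\left(X \right)} = 12 \cdot 2 X = 24 X$)
$Q{\left(d \right)} = -6$
$C x{\left(-8 \right)} + Q{\left(6 \right)} = 377 \cdot 24 \left(-8\right) - 6 = 377 \left(-192\right) - 6 = -72384 - 6 = -72390$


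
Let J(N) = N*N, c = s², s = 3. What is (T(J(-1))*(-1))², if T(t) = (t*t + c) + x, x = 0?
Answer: 100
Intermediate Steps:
c = 9 (c = 3² = 9)
J(N) = N²
T(t) = 9 + t² (T(t) = (t*t + 9) + 0 = (t² + 9) + 0 = (9 + t²) + 0 = 9 + t²)
(T(J(-1))*(-1))² = ((9 + ((-1)²)²)*(-1))² = ((9 + 1²)*(-1))² = ((9 + 1)*(-1))² = (10*(-1))² = (-10)² = 100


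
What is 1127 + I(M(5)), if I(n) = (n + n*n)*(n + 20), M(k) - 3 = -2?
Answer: 1169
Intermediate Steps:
M(k) = 1 (M(k) = 3 - 2 = 1)
I(n) = (20 + n)*(n + n**2) (I(n) = (n + n**2)*(20 + n) = (20 + n)*(n + n**2))
1127 + I(M(5)) = 1127 + 1*(20 + 1**2 + 21*1) = 1127 + 1*(20 + 1 + 21) = 1127 + 1*42 = 1127 + 42 = 1169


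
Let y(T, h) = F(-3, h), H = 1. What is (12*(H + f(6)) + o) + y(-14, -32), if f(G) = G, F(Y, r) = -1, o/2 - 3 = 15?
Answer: 119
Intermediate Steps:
o = 36 (o = 6 + 2*15 = 6 + 30 = 36)
y(T, h) = -1
(12*(H + f(6)) + o) + y(-14, -32) = (12*(1 + 6) + 36) - 1 = (12*7 + 36) - 1 = (84 + 36) - 1 = 120 - 1 = 119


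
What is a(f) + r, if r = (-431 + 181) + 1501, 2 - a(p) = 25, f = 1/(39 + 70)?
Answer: 1228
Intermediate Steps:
f = 1/109 ≈ 0.0091743
a(p) = -23 (a(p) = 2 - 1*25 = 2 - 25 = -23)
r = 1251 (r = -250 + 1501 = 1251)
a(f) + r = -23 + 1251 = 1228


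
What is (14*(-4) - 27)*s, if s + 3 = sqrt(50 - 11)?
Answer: 249 - 83*sqrt(39) ≈ -269.33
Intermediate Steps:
s = -3 + sqrt(39) (s = -3 + sqrt(50 - 11) = -3 + sqrt(39) ≈ 3.2450)
(14*(-4) - 27)*s = (14*(-4) - 27)*(-3 + sqrt(39)) = (-56 - 27)*(-3 + sqrt(39)) = -83*(-3 + sqrt(39)) = 249 - 83*sqrt(39)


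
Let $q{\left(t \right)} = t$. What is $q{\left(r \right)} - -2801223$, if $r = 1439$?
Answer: $2802662$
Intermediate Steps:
$q{\left(r \right)} - -2801223 = 1439 - -2801223 = 1439 + 2801223 = 2802662$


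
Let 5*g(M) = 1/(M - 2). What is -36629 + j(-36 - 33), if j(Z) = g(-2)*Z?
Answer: -732511/20 ≈ -36626.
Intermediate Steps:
g(M) = 1/(5*(-2 + M)) (g(M) = 1/(5*(M - 2)) = 1/(5*(-2 + M)))
j(Z) = -Z/20 (j(Z) = (1/(5*(-2 - 2)))*Z = ((1/5)/(-4))*Z = ((1/5)*(-1/4))*Z = -Z/20)
-36629 + j(-36 - 33) = -36629 - (-36 - 33)/20 = -36629 - 1/20*(-69) = -36629 + 69/20 = -732511/20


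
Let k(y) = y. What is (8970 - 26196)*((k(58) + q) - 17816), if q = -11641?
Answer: 506427174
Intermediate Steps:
(8970 - 26196)*((k(58) + q) - 17816) = (8970 - 26196)*((58 - 11641) - 17816) = -17226*(-11583 - 17816) = -17226*(-29399) = 506427174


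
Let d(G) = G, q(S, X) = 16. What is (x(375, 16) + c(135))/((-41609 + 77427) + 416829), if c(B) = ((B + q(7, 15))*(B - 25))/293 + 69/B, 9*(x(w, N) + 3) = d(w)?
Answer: 1264009/5968150695 ≈ 0.00021179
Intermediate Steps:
x(w, N) = -3 + w/9
c(B) = 69/B + (-25 + B)*(16 + B)/293 (c(B) = ((B + 16)*(B - 25))/293 + 69/B = ((16 + B)*(-25 + B))*(1/293) + 69/B = ((-25 + B)*(16 + B))*(1/293) + 69/B = (-25 + B)*(16 + B)/293 + 69/B = 69/B + (-25 + B)*(16 + B)/293)
(x(375, 16) + c(135))/((-41609 + 77427) + 416829) = ((-3 + (1/9)*375) + (1/293)*(20217 + 135*(-400 + 135**2 - 9*135))/135)/((-41609 + 77427) + 416829) = ((-3 + 125/3) + (1/293)*(1/135)*(20217 + 135*(-400 + 18225 - 1215)))/(35818 + 416829) = (116/3 + (1/293)*(1/135)*(20217 + 135*16610))/452647 = (116/3 + (1/293)*(1/135)*(20217 + 2242350))*(1/452647) = (116/3 + (1/293)*(1/135)*2262567)*(1/452647) = (116/3 + 754189/13185)*(1/452647) = (1264009/13185)*(1/452647) = 1264009/5968150695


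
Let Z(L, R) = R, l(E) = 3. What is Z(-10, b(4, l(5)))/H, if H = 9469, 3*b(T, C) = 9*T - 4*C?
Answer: 8/9469 ≈ 0.00084486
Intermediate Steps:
b(T, C) = 3*T - 4*C/3 (b(T, C) = (9*T - 4*C)/3 = (-4*C + 9*T)/3 = 3*T - 4*C/3)
Z(-10, b(4, l(5)))/H = (3*4 - 4/3*3)/9469 = (12 - 4)*(1/9469) = 8*(1/9469) = 8/9469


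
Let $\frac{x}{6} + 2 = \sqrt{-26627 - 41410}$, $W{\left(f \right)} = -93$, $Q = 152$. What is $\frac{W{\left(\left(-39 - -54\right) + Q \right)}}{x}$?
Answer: $\frac{31}{68041} + \frac{31 i \sqrt{68037}}{136082} \approx 0.00045561 + 0.05942 i$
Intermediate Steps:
$x = -12 + 6 i \sqrt{68037}$ ($x = -12 + 6 \sqrt{-26627 - 41410} = -12 + 6 \sqrt{-68037} = -12 + 6 i \sqrt{68037} \approx -12.0 + 1565.0 i$)
$\frac{W{\left(\left(-39 - -54\right) + Q \right)}}{x} = - \frac{93}{-12 + 6 i \sqrt{68037}}$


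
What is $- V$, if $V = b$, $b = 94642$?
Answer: $-94642$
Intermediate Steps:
$V = 94642$
$- V = \left(-1\right) 94642 = -94642$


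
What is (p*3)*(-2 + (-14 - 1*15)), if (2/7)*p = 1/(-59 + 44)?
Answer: 217/10 ≈ 21.700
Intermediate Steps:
p = -7/30 (p = 7/(2*(-59 + 44)) = (7/2)/(-15) = (7/2)*(-1/15) = -7/30 ≈ -0.23333)
(p*3)*(-2 + (-14 - 1*15)) = (-7/30*3)*(-2 + (-14 - 1*15)) = -7*(-2 + (-14 - 15))/10 = -7*(-2 - 29)/10 = -7/10*(-31) = 217/10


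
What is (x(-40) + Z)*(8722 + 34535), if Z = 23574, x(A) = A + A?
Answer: 1016279958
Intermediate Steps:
x(A) = 2*A
(x(-40) + Z)*(8722 + 34535) = (2*(-40) + 23574)*(8722 + 34535) = (-80 + 23574)*43257 = 23494*43257 = 1016279958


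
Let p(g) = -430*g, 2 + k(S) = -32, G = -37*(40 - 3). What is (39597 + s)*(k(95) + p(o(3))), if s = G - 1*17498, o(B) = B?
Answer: -27446520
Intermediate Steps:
G = -1369 (G = -37*37 = -1369)
k(S) = -34 (k(S) = -2 - 32 = -34)
s = -18867 (s = -1369 - 1*17498 = -1369 - 17498 = -18867)
p(g) = -430*g (p(g) = -215*2*g = -430*g)
(39597 + s)*(k(95) + p(o(3))) = (39597 - 18867)*(-34 - 430*3) = 20730*(-34 - 1290) = 20730*(-1324) = -27446520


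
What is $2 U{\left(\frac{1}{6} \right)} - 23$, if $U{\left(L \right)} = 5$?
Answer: $-13$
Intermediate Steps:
$2 U{\left(\frac{1}{6} \right)} - 23 = 2 \cdot 5 - 23 = 10 - 23 = -13$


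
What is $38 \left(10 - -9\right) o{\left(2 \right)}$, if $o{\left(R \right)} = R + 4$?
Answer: $4332$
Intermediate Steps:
$o{\left(R \right)} = 4 + R$
$38 \left(10 - -9\right) o{\left(2 \right)} = 38 \left(10 - -9\right) \left(4 + 2\right) = 38 \left(10 + 9\right) 6 = 38 \cdot 19 \cdot 6 = 722 \cdot 6 = 4332$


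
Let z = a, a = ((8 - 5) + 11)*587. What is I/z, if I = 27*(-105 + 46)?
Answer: -1593/8218 ≈ -0.19384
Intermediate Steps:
a = 8218 (a = (3 + 11)*587 = 14*587 = 8218)
z = 8218
I = -1593 (I = 27*(-59) = -1593)
I/z = -1593/8218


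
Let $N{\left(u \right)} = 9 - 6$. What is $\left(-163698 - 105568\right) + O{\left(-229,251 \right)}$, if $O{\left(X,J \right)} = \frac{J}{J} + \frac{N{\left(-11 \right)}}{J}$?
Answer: $- \frac{67585512}{251} \approx -2.6927 \cdot 10^{5}$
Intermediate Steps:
$N{\left(u \right)} = 3$
$O{\left(X,J \right)} = 1 + \frac{3}{J}$ ($O{\left(X,J \right)} = \frac{J}{J} + \frac{3}{J} = 1 + \frac{3}{J}$)
$\left(-163698 - 105568\right) + O{\left(-229,251 \right)} = \left(-163698 - 105568\right) + \frac{3 + 251}{251} = -269266 + \frac{1}{251} \cdot 254 = -269266 + \frac{254}{251} = - \frac{67585512}{251}$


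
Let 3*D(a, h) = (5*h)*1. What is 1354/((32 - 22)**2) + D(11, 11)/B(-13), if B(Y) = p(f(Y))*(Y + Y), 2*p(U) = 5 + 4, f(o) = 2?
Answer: 234877/17550 ≈ 13.383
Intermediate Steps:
p(U) = 9/2 (p(U) = (5 + 4)/2 = (1/2)*9 = 9/2)
D(a, h) = 5*h/3 (D(a, h) = ((5*h)*1)/3 = (5*h)/3 = 5*h/3)
B(Y) = 9*Y (B(Y) = 9*(Y + Y)/2 = 9*(2*Y)/2 = 9*Y)
1354/((32 - 22)**2) + D(11, 11)/B(-13) = 1354/((32 - 22)**2) + ((5/3)*11)/((9*(-13))) = 1354/(10**2) + (55/3)/(-117) = 1354/100 + (55/3)*(-1/117) = 1354*(1/100) - 55/351 = 677/50 - 55/351 = 234877/17550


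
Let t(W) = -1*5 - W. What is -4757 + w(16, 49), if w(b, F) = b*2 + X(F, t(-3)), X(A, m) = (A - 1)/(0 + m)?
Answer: -4749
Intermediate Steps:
t(W) = -5 - W
X(A, m) = (-1 + A)/m
w(b, F) = 1/2 + 2*b - F/2 (w(b, F) = b*2 + (-1 + F)/(-5 - 1*(-3)) = 2*b + (-1 + F)/(-5 + 3) = 2*b + (-1 + F)/(-2) = 2*b - (-1 + F)/2 = 2*b + (1/2 - F/2) = 1/2 + 2*b - F/2)
-4757 + w(16, 49) = -4757 + (1/2 + 2*16 - 1/2*49) = -4757 + (1/2 + 32 - 49/2) = -4757 + 8 = -4749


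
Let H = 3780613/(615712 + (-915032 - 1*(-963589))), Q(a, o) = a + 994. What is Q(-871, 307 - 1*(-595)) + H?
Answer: 85485700/664269 ≈ 128.69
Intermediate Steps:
Q(a, o) = 994 + a
H = 3780613/664269 (H = 3780613/(615712 + (-915032 + 963589)) = 3780613/(615712 + 48557) = 3780613/664269 ≈ 5.6914)
Q(-871, 307 - 1*(-595)) + H = (994 - 871) + 3780613/664269 = 123 + 3780613/664269 = 85485700/664269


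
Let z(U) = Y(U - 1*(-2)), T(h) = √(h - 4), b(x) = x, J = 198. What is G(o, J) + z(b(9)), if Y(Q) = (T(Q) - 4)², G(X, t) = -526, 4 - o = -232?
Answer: -526 + (4 - √7)² ≈ -524.17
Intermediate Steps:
o = 236 (o = 4 - 1*(-232) = 4 + 232 = 236)
T(h) = √(-4 + h)
Y(Q) = (-4 + √(-4 + Q))² (Y(Q) = (√(-4 + Q) - 4)² = (-4 + √(-4 + Q))²)
z(U) = (-4 + √(-2 + U))² (z(U) = (-4 + √(-4 + (U - 1*(-2))))² = (-4 + √(-4 + (U + 2)))² = (-4 + √(-4 + (2 + U)))² = (-4 + √(-2 + U))²)
G(o, J) + z(b(9)) = -526 + (-4 + √(-2 + 9))² = -526 + (-4 + √7)²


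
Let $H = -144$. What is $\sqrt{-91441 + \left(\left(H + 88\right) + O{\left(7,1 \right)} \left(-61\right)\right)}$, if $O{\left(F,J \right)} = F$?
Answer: $14 i \sqrt{469} \approx 303.19 i$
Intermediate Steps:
$\sqrt{-91441 + \left(\left(H + 88\right) + O{\left(7,1 \right)} \left(-61\right)\right)} = \sqrt{-91441 + \left(\left(-144 + 88\right) + 7 \left(-61\right)\right)} = \sqrt{-91441 - 483} = \sqrt{-91924} = 14 i \sqrt{469}$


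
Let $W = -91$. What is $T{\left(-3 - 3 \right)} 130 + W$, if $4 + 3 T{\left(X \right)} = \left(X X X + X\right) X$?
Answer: $\frac{172367}{3} \approx 57456.0$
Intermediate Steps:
$T{\left(X \right)} = - \frac{4}{3} + \frac{X \left(X + X^{3}\right)}{3}$ ($T{\left(X \right)} = - \frac{4}{3} + \frac{\left(X X X + X\right) X}{3} = - \frac{4}{3} + \frac{\left(X^{2} X + X\right) X}{3} = - \frac{4}{3} + \frac{\left(X^{3} + X\right) X}{3} = - \frac{4}{3} + \frac{\left(X + X^{3}\right) X}{3} = - \frac{4}{3} + \frac{X \left(X + X^{3}\right)}{3}$)
$T{\left(-3 - 3 \right)} 130 + W = \left(- \frac{4}{3} + \frac{\left(-3 - 3\right)^{2}}{3} + \frac{\left(-3 - 3\right)^{4}}{3}\right) 130 - 91 = \left(- \frac{4}{3} + \frac{\left(-6\right)^{2}}{3} + \frac{\left(-6\right)^{4}}{3}\right) 130 - 91 = \left(- \frac{4}{3} + \frac{1}{3} \cdot 36 + \frac{1}{3} \cdot 1296\right) 130 - 91 = \left(- \frac{4}{3} + 12 + 432\right) 130 - 91 = \frac{1328}{3} \cdot 130 - 91 = \frac{172640}{3} - 91 = \frac{172367}{3}$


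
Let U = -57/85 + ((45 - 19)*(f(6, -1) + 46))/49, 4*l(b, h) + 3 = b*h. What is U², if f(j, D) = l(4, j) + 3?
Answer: 1119370849/1416100 ≈ 790.46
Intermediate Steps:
l(b, h) = -¾ + b*h/4 (l(b, h) = -¾ + (b*h)/4 = -¾ + b*h/4)
f(j, D) = 9/4 + j (f(j, D) = (-¾ + (¼)*4*j) + 3 = (-¾ + j) + 3 = 9/4 + j)
U = 33457/1190 (U = -57/85 + ((45 - 19)*((9/4 + 6) + 46))/49 = -57*1/85 + (26*(33/4 + 46))*(1/49) = -57/85 + (26*(217/4))*(1/49) = -57/85 + (2821/2)*(1/49) = -57/85 + 403/14 = 33457/1190 ≈ 28.115)
U² = (33457/1190)² = 1119370849/1416100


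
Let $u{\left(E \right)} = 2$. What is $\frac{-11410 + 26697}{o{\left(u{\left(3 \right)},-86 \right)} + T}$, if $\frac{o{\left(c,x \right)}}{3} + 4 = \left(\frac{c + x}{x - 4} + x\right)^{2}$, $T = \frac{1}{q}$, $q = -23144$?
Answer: $\frac{26535174600}{37661675669} \approx 0.70457$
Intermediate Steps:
$T = - \frac{1}{23144}$ ($T = \frac{1}{-23144} = - \frac{1}{23144} \approx -4.3208 \cdot 10^{-5}$)
$o{\left(c,x \right)} = -12 + 3 \left(x + \frac{c + x}{-4 + x}\right)^{2}$ ($o{\left(c,x \right)} = -12 + 3 \left(\frac{c + x}{x - 4} + x\right)^{2} = -12 + 3 \left(\frac{c + x}{-4 + x} + x\right)^{2} = -12 + 3 \left(x + \frac{c + x}{-4 + x}\right)^{2}$)
$\frac{-11410 + 26697}{o{\left(u{\left(3 \right)},-86 \right)} + T} = \frac{-11410 + 26697}{\left(-12 + \frac{3 \left(2 + \left(-86\right)^{2} - -258\right)^{2}}{\left(-4 - 86\right)^{2}}\right) - \frac{1}{23144}} = \frac{15287}{\left(-12 + \frac{3 \left(2 + 7396 + 258\right)^{2}}{8100}\right) - \frac{1}{23144}} = \frac{15287}{\left(-12 + 3 \cdot \frac{1}{8100} \cdot 7656^{2}\right) - \frac{1}{23144}} = \frac{15287}{\left(-12 + 3 \cdot \frac{1}{8100} \cdot 58614336\right) - \frac{1}{23144}} = \frac{15287}{\left(-12 + \frac{1628176}{75}\right) - \frac{1}{23144}} = \frac{15287}{\frac{1627276}{75} - \frac{1}{23144}} = \frac{15287}{\frac{37661675669}{1735800}} = 15287 \cdot \frac{1735800}{37661675669} = \frac{26535174600}{37661675669}$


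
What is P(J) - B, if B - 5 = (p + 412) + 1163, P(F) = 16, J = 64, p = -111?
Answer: -1453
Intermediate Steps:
B = 1469 (B = 5 + ((-111 + 412) + 1163) = 5 + (301 + 1163) = 5 + 1464 = 1469)
P(J) - B = 16 - 1*1469 = 16 - 1469 = -1453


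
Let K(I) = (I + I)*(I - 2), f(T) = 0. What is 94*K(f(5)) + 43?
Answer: 43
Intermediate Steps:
K(I) = 2*I*(-2 + I) (K(I) = (2*I)*(-2 + I) = 2*I*(-2 + I))
94*K(f(5)) + 43 = 94*(2*0*(-2 + 0)) + 43 = 94*(2*0*(-2)) + 43 = 94*0 + 43 = 0 + 43 = 43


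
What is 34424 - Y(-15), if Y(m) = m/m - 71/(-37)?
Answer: 1273580/37 ≈ 34421.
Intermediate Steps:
Y(m) = 108/37 (Y(m) = 1 - 71*(-1/37) = 1 + 71/37 = 108/37)
34424 - Y(-15) = 34424 - 1*108/37 = 34424 - 108/37 = 1273580/37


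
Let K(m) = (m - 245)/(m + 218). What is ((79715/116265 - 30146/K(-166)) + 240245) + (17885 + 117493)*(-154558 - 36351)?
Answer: -27444081440136398/1061887 ≈ -2.5845e+10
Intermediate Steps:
K(m) = (-245 + m)/(218 + m)
((79715/116265 - 30146/K(-166)) + 240245) + (17885 + 117493)*(-154558 - 36351) = ((79715/116265 - 30146*(218 - 166)/(-245 - 166)) + 240245) + (17885 + 117493)*(-154558 - 36351) = ((79715*(1/116265) - 30146/(-411/52)) + 240245) + 135378*(-190909) = ((15943/23253 - 30146/((1/52)*(-411))) + 240245) - 25844878602 = ((15943/23253 - 30146/(-411/52)) + 240245) - 25844878602 = ((15943/23253 - 30146*(-52/411)) + 240245) - 25844878602 = ((15943/23253 + 1567592/411) + 240245) - 25844878602 = (4050863261/1061887 + 240245) - 25844878602 = 259163905576/1061887 - 25844878602 = -27444081440136398/1061887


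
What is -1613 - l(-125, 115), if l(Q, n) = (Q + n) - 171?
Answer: -1432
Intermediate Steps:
l(Q, n) = -171 + Q + n
-1613 - l(-125, 115) = -1613 - (-171 - 125 + 115) = -1613 - 1*(-181) = -1613 + 181 = -1432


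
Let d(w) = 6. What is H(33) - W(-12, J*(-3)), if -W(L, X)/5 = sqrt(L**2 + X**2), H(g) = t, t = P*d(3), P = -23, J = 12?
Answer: -138 + 60*sqrt(10) ≈ 51.737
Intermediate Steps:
t = -138 (t = -23*6 = -138)
H(g) = -138
W(L, X) = -5*sqrt(L**2 + X**2)
H(33) - W(-12, J*(-3)) = -138 - (-5)*sqrt((-12)**2 + (12*(-3))**2) = -138 - (-5)*sqrt(144 + (-36)**2) = -138 - (-5)*sqrt(144 + 1296) = -138 - (-5)*sqrt(1440) = -138 - (-5)*12*sqrt(10) = -138 - (-60)*sqrt(10) = -138 + 60*sqrt(10)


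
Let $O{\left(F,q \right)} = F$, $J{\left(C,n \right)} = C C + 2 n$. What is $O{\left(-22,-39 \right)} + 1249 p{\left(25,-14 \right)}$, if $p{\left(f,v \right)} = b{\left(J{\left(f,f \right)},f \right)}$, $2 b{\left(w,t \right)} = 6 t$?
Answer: $93653$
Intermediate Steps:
$J{\left(C,n \right)} = C^{2} + 2 n$
$b{\left(w,t \right)} = 3 t$ ($b{\left(w,t \right)} = \frac{6 t}{2} = 3 t$)
$p{\left(f,v \right)} = 3 f$
$O{\left(-22,-39 \right)} + 1249 p{\left(25,-14 \right)} = -22 + 1249 \cdot 3 \cdot 25 = -22 + 1249 \cdot 75 = -22 + 93675 = 93653$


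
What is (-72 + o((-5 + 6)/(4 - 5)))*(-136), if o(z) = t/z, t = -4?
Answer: 9248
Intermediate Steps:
o(z) = -4/z
(-72 + o((-5 + 6)/(4 - 5)))*(-136) = (-72 - 4*(4 - 5)/(-5 + 6))*(-136) = (-72 - 4/(1/(-1)))*(-136) = (-72 - 4/(1*(-1)))*(-136) = (-72 - 4/(-1))*(-136) = (-72 - 4*(-1))*(-136) = (-72 + 4)*(-136) = -68*(-136) = 9248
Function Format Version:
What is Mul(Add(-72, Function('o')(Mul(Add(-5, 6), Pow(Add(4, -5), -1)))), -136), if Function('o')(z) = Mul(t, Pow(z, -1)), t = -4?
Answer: 9248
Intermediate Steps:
Function('o')(z) = Mul(-4, Pow(z, -1))
Mul(Add(-72, Function('o')(Mul(Add(-5, 6), Pow(Add(4, -5), -1)))), -136) = Mul(Add(-72, Mul(-4, Pow(Mul(Add(-5, 6), Pow(Add(4, -5), -1)), -1))), -136) = Mul(Add(-72, Mul(-4, Pow(Mul(1, Pow(-1, -1)), -1))), -136) = Mul(Add(-72, Mul(-4, Pow(Mul(1, -1), -1))), -136) = Mul(Add(-72, Mul(-4, Pow(-1, -1))), -136) = Mul(Add(-72, Mul(-4, -1)), -136) = Mul(Add(-72, 4), -136) = Mul(-68, -136) = 9248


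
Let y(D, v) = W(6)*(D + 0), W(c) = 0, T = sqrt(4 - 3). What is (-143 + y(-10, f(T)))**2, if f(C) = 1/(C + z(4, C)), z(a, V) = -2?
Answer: 20449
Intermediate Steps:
T = 1 (T = sqrt(1) = 1)
f(C) = 1/(-2 + C) (f(C) = 1/(C - 2) = 1/(-2 + C))
y(D, v) = 0 (y(D, v) = 0*(D + 0) = 0*D = 0)
(-143 + y(-10, f(T)))**2 = (-143 + 0)**2 = (-143)**2 = 20449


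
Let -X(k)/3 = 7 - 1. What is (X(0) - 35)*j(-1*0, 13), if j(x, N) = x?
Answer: 0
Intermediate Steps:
X(k) = -18 (X(k) = -3*(7 - 1) = -3*6 = -18)
(X(0) - 35)*j(-1*0, 13) = (-18 - 35)*(-1*0) = -53*0 = 0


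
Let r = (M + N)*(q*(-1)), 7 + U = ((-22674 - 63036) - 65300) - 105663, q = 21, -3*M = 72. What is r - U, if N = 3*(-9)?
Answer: 257751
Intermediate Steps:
M = -24 (M = -⅓*72 = -24)
N = -27
U = -256680 (U = -7 + (((-22674 - 63036) - 65300) - 105663) = -7 + ((-85710 - 65300) - 105663) = -7 + (-151010 - 105663) = -7 - 256673 = -256680)
r = 1071 (r = (-24 - 27)*(21*(-1)) = -51*(-21) = 1071)
r - U = 1071 - 1*(-256680) = 1071 + 256680 = 257751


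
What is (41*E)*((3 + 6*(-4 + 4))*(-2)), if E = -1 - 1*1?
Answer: 492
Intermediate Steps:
E = -2 (E = -1 - 1 = -2)
(41*E)*((3 + 6*(-4 + 4))*(-2)) = (41*(-2))*((3 + 6*(-4 + 4))*(-2)) = -82*(3 + 6*0)*(-2) = -82*(3 + 0)*(-2) = -246*(-2) = -82*(-6) = 492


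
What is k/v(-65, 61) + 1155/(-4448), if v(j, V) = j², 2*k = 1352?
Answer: -11083/111200 ≈ -0.099667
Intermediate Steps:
k = 676 (k = (½)*1352 = 676)
k/v(-65, 61) + 1155/(-4448) = 676/((-65)²) + 1155/(-4448) = 676/4225 + 1155*(-1/4448) = 676*(1/4225) - 1155/4448 = 4/25 - 1155/4448 = -11083/111200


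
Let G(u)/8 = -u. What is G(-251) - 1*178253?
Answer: -176245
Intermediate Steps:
G(u) = -8*u (G(u) = 8*(-u) = -8*u)
G(-251) - 1*178253 = -8*(-251) - 1*178253 = 2008 - 178253 = -176245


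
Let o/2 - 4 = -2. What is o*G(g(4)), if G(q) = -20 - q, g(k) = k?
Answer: -96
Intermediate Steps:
o = 4 (o = 8 + 2*(-2) = 8 - 4 = 4)
o*G(g(4)) = 4*(-20 - 1*4) = 4*(-20 - 4) = 4*(-24) = -96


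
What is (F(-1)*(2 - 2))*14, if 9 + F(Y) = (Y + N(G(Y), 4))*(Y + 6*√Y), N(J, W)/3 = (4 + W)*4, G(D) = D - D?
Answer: 0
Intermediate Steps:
G(D) = 0
N(J, W) = 48 + 12*W (N(J, W) = 3*((4 + W)*4) = 3*(16 + 4*W) = 48 + 12*W)
F(Y) = -9 + (96 + Y)*(Y + 6*√Y) (F(Y) = -9 + (Y + (48 + 12*4))*(Y + 6*√Y) = -9 + (Y + (48 + 48))*(Y + 6*√Y) = -9 + (Y + 96)*(Y + 6*√Y) = -9 + (96 + Y)*(Y + 6*√Y))
(F(-1)*(2 - 2))*14 = ((-9 + (-1)² + 6*(-1)^(3/2) + 96*(-1) + 576*√(-1))*(2 - 2))*14 = ((-9 + 1 + 6*(-I) - 96 + 576*I)*0)*14 = ((-9 + 1 - 6*I - 96 + 576*I)*0)*14 = ((-104 + 570*I)*0)*14 = 0*14 = 0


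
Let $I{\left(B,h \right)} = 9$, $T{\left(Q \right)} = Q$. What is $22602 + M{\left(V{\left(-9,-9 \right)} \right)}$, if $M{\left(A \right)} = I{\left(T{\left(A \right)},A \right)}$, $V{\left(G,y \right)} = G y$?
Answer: $22611$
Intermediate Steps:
$M{\left(A \right)} = 9$
$22602 + M{\left(V{\left(-9,-9 \right)} \right)} = 22602 + 9 = 22611$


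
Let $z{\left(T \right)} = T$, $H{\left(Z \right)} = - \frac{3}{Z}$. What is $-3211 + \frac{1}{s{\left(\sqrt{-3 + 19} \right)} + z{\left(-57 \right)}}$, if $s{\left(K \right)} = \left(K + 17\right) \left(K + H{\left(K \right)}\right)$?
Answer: $- \frac{144491}{45} \approx -3210.9$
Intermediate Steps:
$s{\left(K \right)} = \left(17 + K\right) \left(K - \frac{3}{K}\right)$ ($s{\left(K \right)} = \left(K + 17\right) \left(K - \frac{3}{K}\right) = \left(17 + K\right) \left(K - \frac{3}{K}\right)$)
$-3211 + \frac{1}{s{\left(\sqrt{-3 + 19} \right)} + z{\left(-57 \right)}} = -3211 + \frac{1}{\left(-3 + \left(\sqrt{-3 + 19}\right)^{2} - \frac{51}{\sqrt{-3 + 19}} + 17 \sqrt{-3 + 19}\right) - 57} = -3211 + \frac{1}{\left(-3 + \left(\sqrt{16}\right)^{2} - \frac{51}{\sqrt{16}} + 17 \sqrt{16}\right) - 57} = -3211 + \frac{1}{\left(-3 + 4^{2} - \frac{51}{4} + 17 \cdot 4\right) - 57} = -3211 + \frac{1}{\left(-3 + 16 - \frac{51}{4} + 68\right) - 57} = -3211 + \frac{1}{\frac{273}{4} - 57} = -3211 + \frac{1}{\frac{45}{4}} = -3211 + \frac{4}{45} = - \frac{144491}{45}$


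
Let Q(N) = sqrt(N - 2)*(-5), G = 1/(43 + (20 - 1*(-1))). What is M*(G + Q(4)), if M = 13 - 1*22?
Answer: -9/64 + 45*sqrt(2) ≈ 63.499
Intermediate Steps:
G = 1/64 (G = 1/(43 + (20 + 1)) = 1/(43 + 21) = 1/64 ≈ 0.015625)
M = -9 (M = 13 - 22 = -9)
Q(N) = -5*sqrt(-2 + N) (Q(N) = sqrt(-2 + N)*(-5) = -5*sqrt(-2 + N))
M*(G + Q(4)) = -9*(1/64 - 5*sqrt(-2 + 4)) = -9*(1/64 - 5*sqrt(2)) = -9/64 + 45*sqrt(2)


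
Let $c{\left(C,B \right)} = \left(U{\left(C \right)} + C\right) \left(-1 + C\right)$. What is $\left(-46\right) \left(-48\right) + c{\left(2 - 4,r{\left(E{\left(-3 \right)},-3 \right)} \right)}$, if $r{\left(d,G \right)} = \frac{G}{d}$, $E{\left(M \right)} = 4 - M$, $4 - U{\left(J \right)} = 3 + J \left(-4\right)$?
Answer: $2235$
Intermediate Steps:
$U{\left(J \right)} = 1 + 4 J$ ($U{\left(J \right)} = 4 - \left(3 + J \left(-4\right)\right) = 4 - \left(3 - 4 J\right) = 4 + \left(-3 + 4 J\right) = 1 + 4 J$)
$c{\left(C,B \right)} = \left(1 + 5 C\right) \left(-1 + C\right)$ ($c{\left(C,B \right)} = \left(\left(1 + 4 C\right) + C\right) \left(-1 + C\right) = \left(1 + 5 C\right) \left(-1 + C\right)$)
$\left(-46\right) \left(-48\right) + c{\left(2 - 4,r{\left(E{\left(-3 \right)},-3 \right)} \right)} = \left(-46\right) \left(-48\right) - \left(1 - 5 \left(2 - 4\right)^{2} + 4 \left(2 - 4\right)\right) = 2208 - \left(1 - 5 \left(2 - 4\right)^{2} + 4 \left(2 - 4\right)\right) = 2208 - \left(-7 - 20\right) = 2208 + \left(-1 + 8 + 5 \cdot 4\right) = 2208 + \left(-1 + 8 + 20\right) = 2208 + 27 = 2235$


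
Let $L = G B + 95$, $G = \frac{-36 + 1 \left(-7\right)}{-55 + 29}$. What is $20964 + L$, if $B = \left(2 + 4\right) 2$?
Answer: $\frac{274025}{13} \approx 21079.0$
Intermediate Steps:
$G = \frac{43}{26}$ ($G = \frac{-36 - 7}{-26} = \left(-43\right) \left(- \frac{1}{26}\right) = \frac{43}{26} \approx 1.6538$)
$B = 12$ ($B = 6 \cdot 2 = 12$)
$L = \frac{1493}{13}$ ($L = \frac{43}{26} \cdot 12 + 95 = \frac{258}{13} + 95 = \frac{1493}{13} \approx 114.85$)
$20964 + L = 20964 + \frac{1493}{13} = \frac{274025}{13}$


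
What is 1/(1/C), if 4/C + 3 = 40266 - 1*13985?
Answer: 2/13139 ≈ 0.00015222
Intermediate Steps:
C = 2/13139 (C = 4/(-3 + (40266 - 1*13985)) = 4/(-3 + (40266 - 13985)) = 4/(-3 + 26281) = 4/26278 = 4*(1/26278) = 2/13139 ≈ 0.00015222)
1/(1/C) = 1/(1/(2/13139)) = 1/(13139/2) = 2/13139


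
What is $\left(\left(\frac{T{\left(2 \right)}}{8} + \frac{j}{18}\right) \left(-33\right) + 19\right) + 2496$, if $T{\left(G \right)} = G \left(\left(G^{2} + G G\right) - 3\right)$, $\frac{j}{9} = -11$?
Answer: $\frac{10621}{4} \approx 2655.3$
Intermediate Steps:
$j = -99$ ($j = 9 \left(-11\right) = -99$)
$T{\left(G \right)} = G \left(-3 + 2 G^{2}\right)$ ($T{\left(G \right)} = G \left(\left(G^{2} + G^{2}\right) - 3\right) = G \left(2 G^{2} - 3\right) = G \left(-3 + 2 G^{2}\right)$)
$\left(\left(\frac{T{\left(2 \right)}}{8} + \frac{j}{18}\right) \left(-33\right) + 19\right) + 2496 = \left(\left(\frac{2 \left(-3 + 2 \cdot 2^{2}\right)}{8} - \frac{99}{18}\right) \left(-33\right) + 19\right) + 2496 = \left(\left(2 \left(-3 + 2 \cdot 4\right) \frac{1}{8} - \frac{11}{2}\right) \left(-33\right) + 19\right) + 2496 = \left(\left(2 \left(-3 + 8\right) \frac{1}{8} - \frac{11}{2}\right) \left(-33\right) + 19\right) + 2496 = \left(\left(2 \cdot 5 \cdot \frac{1}{8} - \frac{11}{2}\right) \left(-33\right) + 19\right) + 2496 = \left(\left(10 \cdot \frac{1}{8} - \frac{11}{2}\right) \left(-33\right) + 19\right) + 2496 = \left(\left(\frac{5}{4} - \frac{11}{2}\right) \left(-33\right) + 19\right) + 2496 = \left(\left(- \frac{17}{4}\right) \left(-33\right) + 19\right) + 2496 = \left(\frac{561}{4} + 19\right) + 2496 = \frac{637}{4} + 2496 = \frac{10621}{4}$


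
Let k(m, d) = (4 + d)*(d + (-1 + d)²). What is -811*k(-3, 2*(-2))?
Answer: 0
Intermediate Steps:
-811*k(-3, 2*(-2)) = -811*(4 + (2*(-2))³ - 6*(-2) + 3*(2*(-2))²) = -811*(4 + (-4)³ - 3*(-4) + 3*(-4)²) = -811*(4 - 64 + 12 + 3*16) = -811*(4 - 64 + 12 + 48) = -811*0 = 0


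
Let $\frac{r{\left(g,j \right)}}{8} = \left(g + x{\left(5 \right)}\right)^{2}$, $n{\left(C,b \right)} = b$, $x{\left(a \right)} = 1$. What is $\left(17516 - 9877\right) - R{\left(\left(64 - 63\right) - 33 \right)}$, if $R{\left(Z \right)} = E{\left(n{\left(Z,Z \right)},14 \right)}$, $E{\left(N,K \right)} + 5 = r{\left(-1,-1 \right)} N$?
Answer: $7644$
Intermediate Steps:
$r{\left(g,j \right)} = 8 \left(1 + g\right)^{2}$ ($r{\left(g,j \right)} = 8 \left(g + 1\right)^{2} = 8 \left(1 + g\right)^{2}$)
$E{\left(N,K \right)} = -5$ ($E{\left(N,K \right)} = -5 + 8 \left(1 - 1\right)^{2} N = -5 + 8 \cdot 0^{2} N = -5 + 8 \cdot 0 N = -5 + 0 N = -5 + 0 = -5$)
$R{\left(Z \right)} = -5$
$\left(17516 - 9877\right) - R{\left(\left(64 - 63\right) - 33 \right)} = \left(17516 - 9877\right) - -5 = 7639 + 5 = 7644$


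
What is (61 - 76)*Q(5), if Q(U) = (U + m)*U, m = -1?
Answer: -300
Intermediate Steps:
Q(U) = U*(-1 + U) (Q(U) = (U - 1)*U = (-1 + U)*U = U*(-1 + U))
(61 - 76)*Q(5) = (61 - 76)*(5*(-1 + 5)) = -75*4 = -15*20 = -300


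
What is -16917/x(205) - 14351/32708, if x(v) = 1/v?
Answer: -113430867731/32708 ≈ -3.4680e+6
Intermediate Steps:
-16917/x(205) - 14351/32708 = -16917/(1/205) - 14351/32708 = -16917/1/205 - 14351*1/32708 = -16917*205 - 14351/32708 = -3467985 - 14351/32708 = -113430867731/32708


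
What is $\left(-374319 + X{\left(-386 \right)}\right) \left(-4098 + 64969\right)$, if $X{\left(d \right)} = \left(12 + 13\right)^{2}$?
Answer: $-22747127474$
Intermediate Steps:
$X{\left(d \right)} = 625$ ($X{\left(d \right)} = 25^{2} = 625$)
$\left(-374319 + X{\left(-386 \right)}\right) \left(-4098 + 64969\right) = \left(-374319 + 625\right) \left(-4098 + 64969\right) = \left(-373694\right) 60871 = -22747127474$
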